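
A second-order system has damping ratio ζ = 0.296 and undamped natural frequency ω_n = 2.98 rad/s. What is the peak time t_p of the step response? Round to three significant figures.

t_p ≈ 1.10 s

The damped frequency is ω_d = ω_n√(1−ζ²) = 2.98·√(1−0.0876) = 2.85 rad/s.
Peak time t_p = π/ω_d = π/2.85 = 1.10 s.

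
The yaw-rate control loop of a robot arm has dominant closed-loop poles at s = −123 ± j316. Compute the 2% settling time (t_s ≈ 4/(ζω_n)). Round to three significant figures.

For poles at −σ ± jω_d, ζω_n = σ = 123, so t_s ≈ 4/σ = 0.0325 s.

t_s ≈ 0.0325 s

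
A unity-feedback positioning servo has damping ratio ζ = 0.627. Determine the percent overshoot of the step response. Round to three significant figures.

%OS ≈ 7.98%

For an underdamped second-order system, %OS = 100·exp(−πζ/√(1−ζ²)).
πζ/√(1−ζ²) = π·0.627/√(1−0.393) = 2.529, so %OS = 100·e^(−2.529) = 7.98%.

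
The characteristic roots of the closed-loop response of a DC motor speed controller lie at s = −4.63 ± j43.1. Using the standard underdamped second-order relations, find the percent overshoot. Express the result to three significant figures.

The poles are at −σ ± jω_d with σ = 4.63 and ω_d = 43.1, so ω_n = √(σ²+ω_d²) = 43.3 rad/s and ζ = σ/ω_n = 0.107.
Overshoot: exp(−π·0.107/√(1−0.107²)) = 0.714, i.e. 71.4%.

%OS ≈ 71.4%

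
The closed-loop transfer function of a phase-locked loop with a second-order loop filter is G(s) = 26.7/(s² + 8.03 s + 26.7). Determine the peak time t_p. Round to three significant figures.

ω_n = √26.7 = 5.17 rad/s; ζ = 8.03/(2·5.17) = 0.777.
ω_d = 5.17·√(1 − 0.777²) = 3.25 rad/s. Then t_p = π/ω_d = 0.966 s.

t_p ≈ 0.966 s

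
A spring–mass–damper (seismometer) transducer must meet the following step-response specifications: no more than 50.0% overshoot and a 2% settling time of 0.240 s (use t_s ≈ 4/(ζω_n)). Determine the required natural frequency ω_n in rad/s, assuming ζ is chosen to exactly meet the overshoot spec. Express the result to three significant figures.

ω_n ≈ 77.4 rad/s

From %OS = 100·exp(−πζ/√(1−ζ²)), invert to get ζ = −ln(OS)/√(π² + ln²(OS)) with OS = 0.500.
−ln 0.500 = 0.6931, so ζ = 0.6931/√(π² + 0.4805) = 0.215.
Then ω_n = 4/(ζ t_s) = 4/(0.215 × 0.240) = 77.4 rad/s.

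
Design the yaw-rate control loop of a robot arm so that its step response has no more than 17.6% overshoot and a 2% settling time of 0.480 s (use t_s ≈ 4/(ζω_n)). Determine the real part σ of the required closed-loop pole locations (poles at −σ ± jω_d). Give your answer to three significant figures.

The settling-time spec alone fixes σ = ζω_n = 4/t_s = 4/0.480 = 8.33.
(Overshoot then fixes ζ = 0.484 and hence ω_d = σ·√(1−ζ²)/ζ = 15.1 rad/s.)

σ ≈ 8.33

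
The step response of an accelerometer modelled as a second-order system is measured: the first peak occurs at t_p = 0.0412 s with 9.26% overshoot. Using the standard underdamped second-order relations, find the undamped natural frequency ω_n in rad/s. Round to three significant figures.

ω_n ≈ 95.7 rad/s

ζ from %OS: ζ = |ln 0.0926|/√(π²+ln²0.0926) = 0.604.
From t_p = π/ω_d, ω_d = π/0.0412 = 76.3 rad/s, so ω_n = ω_d/√(1−ζ²) = 95.7 rad/s.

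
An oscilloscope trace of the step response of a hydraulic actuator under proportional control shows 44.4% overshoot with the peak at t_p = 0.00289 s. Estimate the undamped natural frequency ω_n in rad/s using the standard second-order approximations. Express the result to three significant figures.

The overshoot fixes ζ = −ln(OS)/√(π²+ln²(OS)) = 0.250.
t_p = π/ω_d ⇒ ω_d = 1090 rad/s; then ω_n = ω_d/√(1−ζ²) = 1120 rad/s.

ω_n ≈ 1120 rad/s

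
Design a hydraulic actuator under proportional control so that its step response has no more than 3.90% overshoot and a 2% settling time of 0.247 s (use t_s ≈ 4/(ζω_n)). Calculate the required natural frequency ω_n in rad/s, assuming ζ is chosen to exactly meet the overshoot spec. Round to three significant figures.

Inverting the overshoot relation: ζ = |ln 0.0390|/√(π² + ln²0.0390) = 0.718.
From t_s ≈ 4/(ζω_n): ω_n = 4/(ζ·t_s) = 4/(0.718·0.247) = 22.5 rad/s.

ω_n ≈ 22.5 rad/s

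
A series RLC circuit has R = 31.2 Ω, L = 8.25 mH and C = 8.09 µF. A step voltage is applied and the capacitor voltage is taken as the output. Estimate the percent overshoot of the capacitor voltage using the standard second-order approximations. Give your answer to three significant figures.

For a series RLC circuit (capacitor voltage as output), ω_n = 1/√(LC) = 1/√(8.25 mH · 8.09 µF) = 3870 rad/s.
ζ = (R/2)·√(C/L) = (31.2/2)·√(8.09 µF/8.25 mH) = 0.489.
Overshoot: exp(−π·0.489/√(1−0.489²)) = 0.172, i.e. 17.2%.

%OS ≈ 17.2%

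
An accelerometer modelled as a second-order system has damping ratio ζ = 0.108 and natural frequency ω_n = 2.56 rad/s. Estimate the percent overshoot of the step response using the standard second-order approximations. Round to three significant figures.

For an underdamped second-order system, %OS = 100·exp(−πζ/√(1−ζ²)).
πζ/√(1−ζ²) = π·0.108/√(1−0.0117) = 0.3413, so %OS = 100·e^(−0.3413) = 71.1%.

%OS ≈ 71.1%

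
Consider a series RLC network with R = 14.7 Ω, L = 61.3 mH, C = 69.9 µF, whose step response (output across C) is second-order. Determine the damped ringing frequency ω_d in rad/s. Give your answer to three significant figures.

For a series RLC circuit (capacitor voltage as output), ω_n = 1/√(LC) = 1/√(61.3 mH · 69.9 µF) = 483 rad/s.
ζ = (R/2)·√(C/L) = (14.7/2)·√(69.9 µF/61.3 mH) = 0.248.
The damped frequency ω_d = ω_n√(1−ζ²) = 468 rad/s.

ω_d ≈ 468 rad/s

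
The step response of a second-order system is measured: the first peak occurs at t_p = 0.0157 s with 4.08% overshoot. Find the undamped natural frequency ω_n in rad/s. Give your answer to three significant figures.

ω_n ≈ 286 rad/s

From the overshoot, ζ = −ln(OS)/√(π²+ln²(OS)) = 0.713.
t_p = π/ω_d ⇒ ω_d = 200 rad/s; then ω_n = ω_d/√(1−ζ²) = 286 rad/s.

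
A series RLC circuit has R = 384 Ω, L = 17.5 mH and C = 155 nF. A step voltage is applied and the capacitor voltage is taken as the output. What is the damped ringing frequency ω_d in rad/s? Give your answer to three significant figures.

ω_d ≈ 15800 rad/s

For a series RLC circuit (capacitor voltage as output), ω_n = 1/√(LC) = 1/√(17.5 mH · 155 nF) = 19200 rad/s.
ζ = (R/2)·√(C/L) = (384/2)·√(155 nF/17.5 mH) = 0.571.
ω_d = ω_n√(1−ζ²) = 15800 rad/s.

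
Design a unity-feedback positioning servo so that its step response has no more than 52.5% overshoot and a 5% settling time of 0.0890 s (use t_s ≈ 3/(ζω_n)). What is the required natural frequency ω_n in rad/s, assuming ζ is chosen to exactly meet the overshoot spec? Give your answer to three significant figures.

From %OS = 100·exp(−πζ/√(1−ζ²)), invert to get ζ = −ln(OS)/√(π² + ln²(OS)) with OS = 0.525.
−ln 0.525 = 0.6444, so ζ = 0.6444/√(π² + 0.4152) = 0.201.
Then ω_n = 3/(ζ t_s) = 3/(0.201 × 0.0890) = 168 rad/s.

ω_n ≈ 168 rad/s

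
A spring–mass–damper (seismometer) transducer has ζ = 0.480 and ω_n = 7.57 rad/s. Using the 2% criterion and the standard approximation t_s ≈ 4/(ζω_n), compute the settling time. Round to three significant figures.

t_s ≈ 1.10 s

t_s ≈ 4/(ζω_n) = 4/(0.480 × 7.57) = 1.10 s.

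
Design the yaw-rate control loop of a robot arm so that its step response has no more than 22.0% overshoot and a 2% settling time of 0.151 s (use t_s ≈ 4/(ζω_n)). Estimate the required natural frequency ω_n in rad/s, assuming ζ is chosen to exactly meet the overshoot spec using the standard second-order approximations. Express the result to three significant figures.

From %OS = 100·exp(−πζ/√(1−ζ²)), invert to get ζ = −ln(OS)/√(π² + ln²(OS)) with OS = 0.220.
−ln 0.220 = 1.514, so ζ = 1.514/√(π² + 2.293) = 0.434.
Then ω_n = 4/(ζ t_s) = 4/(0.434 × 0.151) = 61.0 rad/s.

ω_n ≈ 61.0 rad/s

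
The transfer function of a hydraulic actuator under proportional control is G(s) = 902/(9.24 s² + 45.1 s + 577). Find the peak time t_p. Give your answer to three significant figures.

t_p ≈ 0.418 s

Dividing through by 9.24: denominator becomes s² + 4.881 s + 62.45.
So ω_n = √62.45 = 7.90 rad/s and ζ = 4.881/(2·7.90) = 0.309.
ω_d = ω_n√(1−ζ²) = 7.52 rad/s. t_p = π/ω_d = 0.418 s.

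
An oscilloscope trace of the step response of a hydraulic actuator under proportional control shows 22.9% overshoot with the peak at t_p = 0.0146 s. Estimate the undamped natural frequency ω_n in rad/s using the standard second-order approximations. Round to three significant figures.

From the overshoot, ζ = −ln(OS)/√(π²+ln²(OS)) = 0.425.
t_p = π/ω_d ⇒ ω_d = 215 rad/s; then ω_n = ω_d/√(1−ζ²) = 238 rad/s.

ω_n ≈ 238 rad/s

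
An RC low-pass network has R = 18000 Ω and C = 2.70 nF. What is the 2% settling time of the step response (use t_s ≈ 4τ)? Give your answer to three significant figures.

t_s ≈ 0.000194 s

τ = RC = 18000 × 2.70 nF = 0.0000486 s.
t_s ≈ 4τ = 0.000194 s.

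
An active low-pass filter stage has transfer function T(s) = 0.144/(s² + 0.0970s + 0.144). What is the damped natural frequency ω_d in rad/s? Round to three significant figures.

ω_d ≈ 0.376 rad/s

Matching coefficients with s² + 2ζω_n s + ω_n² gives ω_n² = 0.144 ⇒ ω_n = 0.379 rad/s, and ζ = 0.0970/(2ω_n) = 0.128.
ω_d = 0.379·√(1 − 0.128²) = 0.376 rad/s.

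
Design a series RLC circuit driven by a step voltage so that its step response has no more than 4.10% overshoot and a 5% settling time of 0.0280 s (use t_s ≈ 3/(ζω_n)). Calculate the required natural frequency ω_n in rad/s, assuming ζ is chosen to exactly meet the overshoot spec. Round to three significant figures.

Inverting the overshoot relation: ζ = |ln 0.0410|/√(π² + ln²0.0410) = 0.713.
Then ω_n = 3/(ζ t_s) = 3/(0.713 × 0.0280) = 150 rad/s.

ω_n ≈ 150 rad/s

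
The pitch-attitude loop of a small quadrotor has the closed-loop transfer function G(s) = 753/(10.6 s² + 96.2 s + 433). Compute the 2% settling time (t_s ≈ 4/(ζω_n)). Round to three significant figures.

Dividing through by 10.6: denominator becomes s² + 9.075 s + 40.85.
So ω_n = √40.85 = 6.39 rad/s and ζ = 9.075/(2·6.39) = 0.710.
t_s ≈ 4/(ζω_n) = 0.881 s.

t_s ≈ 0.881 s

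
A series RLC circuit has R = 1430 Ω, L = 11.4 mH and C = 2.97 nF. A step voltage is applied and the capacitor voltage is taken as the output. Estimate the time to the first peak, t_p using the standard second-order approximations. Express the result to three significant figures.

t_p ≈ 0.0000196 s

For a series RLC circuit (capacitor voltage as output), ω_n = 1/√(LC) = 1/√(11.4 mH · 2.97 nF) = 172000 rad/s.
ζ = (R/2)·√(C/L) = (1430/2)·√(2.97 nF/11.4 mH) = 0.365.
ω_d = 172000·√(1 − 0.365²) = 160000 rad/s. t_p = π/ω_d = 0.0000196 s.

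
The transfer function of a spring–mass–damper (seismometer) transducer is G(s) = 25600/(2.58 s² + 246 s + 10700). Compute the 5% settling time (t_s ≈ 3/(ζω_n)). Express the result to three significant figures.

t_s ≈ 0.0629 s

Dividing through by 2.58: denominator becomes s² + 95.35 s + 4147.
So ω_n = √4147 = 64.4 rad/s and ζ = 95.35/(2·64.4) = 0.740.
t_s ≈ 3/(ζω_n) = 0.0629 s.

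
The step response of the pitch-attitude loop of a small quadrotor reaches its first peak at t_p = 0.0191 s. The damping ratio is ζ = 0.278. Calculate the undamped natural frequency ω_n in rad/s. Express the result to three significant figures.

Peak time t_p = π/ω_d, so ω_d = π/t_p = π/0.0191 = 164 rad/s.
ω_n = ω_d/√(1−ζ²) = 164/√0.923 = 171 rad/s.

ω_n ≈ 171 rad/s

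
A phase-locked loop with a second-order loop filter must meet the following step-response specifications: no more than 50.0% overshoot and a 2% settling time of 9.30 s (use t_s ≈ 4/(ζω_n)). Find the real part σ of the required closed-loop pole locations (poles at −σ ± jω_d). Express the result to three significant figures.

The settling-time spec alone fixes σ = ζω_n = 4/t_s = 4/9.30 = 0.430.
(Overshoot then fixes ζ = 0.215 and hence ω_d = σ·√(1−ζ²)/ζ = 1.95 rad/s.)

σ ≈ 0.430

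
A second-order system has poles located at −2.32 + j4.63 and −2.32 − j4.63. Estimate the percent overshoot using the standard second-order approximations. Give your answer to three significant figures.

%OS ≈ 20.7%

The poles are at −σ ± jω_d with σ = 2.32 and ω_d = 4.63, so ω_n = √(σ²+ω_d²) = 5.18 rad/s and ζ = σ/ω_n = 0.448.
%OS = 100·exp(−πζ/√(1−ζ²)) = 20.7%.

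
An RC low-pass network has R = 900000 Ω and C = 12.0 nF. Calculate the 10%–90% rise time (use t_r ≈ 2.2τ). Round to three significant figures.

t_r ≈ 0.0238 s

τ = RC = 900000 × 12.0 nF = 0.0108 s.
t_r ≈ 2.2τ = 0.0238 s.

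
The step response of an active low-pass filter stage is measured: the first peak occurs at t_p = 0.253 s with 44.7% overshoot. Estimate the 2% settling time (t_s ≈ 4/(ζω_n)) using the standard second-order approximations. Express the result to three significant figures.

t_s ≈ 1.26 s

ζ from %OS: ζ = |ln 0.447|/√(π²+ln²0.447) = 0.248.
t_p = π/ω_d ⇒ ω_d = 12.4 rad/s; then ω_n = ω_d/√(1−ζ²) = 12.8 rad/s.
t_s ≈ 4/(ζω_n) = 4/(0.248·12.8) = 1.26 s.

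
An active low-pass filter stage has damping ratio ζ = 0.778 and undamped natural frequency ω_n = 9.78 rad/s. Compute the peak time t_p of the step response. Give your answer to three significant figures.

The damped frequency is ω_d = ω_n√(1−ζ²) = 9.78·√(1−0.605) = 6.14 rad/s.
Peak time t_p = π/ω_d = π/6.14 = 0.511 s.

t_p ≈ 0.511 s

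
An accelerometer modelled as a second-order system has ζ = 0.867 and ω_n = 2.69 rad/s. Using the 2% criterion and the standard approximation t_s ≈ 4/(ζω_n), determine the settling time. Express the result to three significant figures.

t_s ≈ 1.72 s

t_s ≈ 4/(ζω_n) = 4/(0.867 × 2.69) = 1.72 s.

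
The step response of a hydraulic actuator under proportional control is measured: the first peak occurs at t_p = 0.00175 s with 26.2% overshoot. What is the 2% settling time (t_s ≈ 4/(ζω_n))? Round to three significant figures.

From the overshoot, ζ = −ln(OS)/√(π²+ln²(OS)) = 0.392.
From t_p = π/ω_d, ω_d = π/0.00175 = 1800 rad/s, so ω_n = ω_d/√(1−ζ²) = 1950 rad/s.
t_s ≈ 4/(ζω_n) = 4/(0.392·1950) = 0.00523 s.

t_s ≈ 0.00523 s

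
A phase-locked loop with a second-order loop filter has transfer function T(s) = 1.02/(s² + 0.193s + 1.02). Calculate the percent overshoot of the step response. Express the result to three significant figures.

Matching coefficients with s² + 2ζω_n s + ω_n² gives ω_n² = 1.02 ⇒ ω_n = 1.01 rad/s, and ζ = 0.193/(2ω_n) = 0.0955.
%OS = 100 e^{−πζ/√(1−ζ²)} with ζ = 0.0955 gives 74.0%.

%OS ≈ 74.0%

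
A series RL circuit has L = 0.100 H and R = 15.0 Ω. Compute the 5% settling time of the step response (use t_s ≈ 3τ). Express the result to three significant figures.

t_s ≈ 0.0200 s

τ = L/R = 0.100/15.0 = 0.00667 s.
t_s ≈ 3τ = 0.0200 s.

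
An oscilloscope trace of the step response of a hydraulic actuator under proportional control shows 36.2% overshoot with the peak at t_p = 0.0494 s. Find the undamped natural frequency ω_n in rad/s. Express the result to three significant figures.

The overshoot fixes ζ = −ln(OS)/√(π²+ln²(OS)) = 0.308.
t_p = π/ω_d ⇒ ω_d = 63.6 rad/s; then ω_n = ω_d/√(1−ζ²) = 66.8 rad/s.

ω_n ≈ 66.8 rad/s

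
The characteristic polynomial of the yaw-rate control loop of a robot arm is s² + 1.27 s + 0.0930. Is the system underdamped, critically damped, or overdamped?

a² − 4b = 1.2 > 0 (two distinct real roots); the system is overdamped.

overdamped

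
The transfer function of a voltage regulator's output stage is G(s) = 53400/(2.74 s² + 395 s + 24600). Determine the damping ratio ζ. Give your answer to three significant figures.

ζ ≈ 0.761

Dividing through by 2.74: denominator becomes s² + 144.2 s + 8978.
So ω_n = √8978 = 94.8 rad/s and ζ = 144.2/(2·94.8) = 0.761.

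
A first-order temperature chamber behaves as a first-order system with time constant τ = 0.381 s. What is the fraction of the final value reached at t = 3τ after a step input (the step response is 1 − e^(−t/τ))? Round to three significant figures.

y/y_∞ ≈ 0.950

y(t)/y_∞ = 1 − e^(−t/τ) = 1 − e^(−3) = 1 − e^(−3.00) = 0.950.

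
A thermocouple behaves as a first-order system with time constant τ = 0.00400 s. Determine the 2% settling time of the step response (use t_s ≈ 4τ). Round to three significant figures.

t_s ≈ 0.0160 s

t_s ≈ 4τ = 0.0160 s.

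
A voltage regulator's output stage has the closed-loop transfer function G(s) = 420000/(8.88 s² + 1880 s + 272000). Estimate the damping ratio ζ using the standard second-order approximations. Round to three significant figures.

ζ ≈ 0.605

Dividing through by 8.88: denominator becomes s² + 211.7 s + 30630.
So ω_n = √30630 = 175 rad/s and ζ = 211.7/(2·175) = 0.605.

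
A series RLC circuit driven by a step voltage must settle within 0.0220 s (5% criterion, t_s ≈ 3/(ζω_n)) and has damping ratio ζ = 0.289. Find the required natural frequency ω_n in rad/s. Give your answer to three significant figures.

ω_n ≈ 472 rad/s

Rearranging t_s ≈ 3/(ζω_n) gives ω_n = 3/(ζ·t_s) = 3/(0.289 × 0.0220) = 472 rad/s.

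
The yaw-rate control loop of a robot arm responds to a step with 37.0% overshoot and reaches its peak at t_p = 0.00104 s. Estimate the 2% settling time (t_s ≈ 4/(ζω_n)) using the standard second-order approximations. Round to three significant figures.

t_s ≈ 0.00418 s

From the overshoot, ζ = −ln(OS)/√(π²+ln²(OS)) = 0.302.
t_p = π/ω_d ⇒ ω_d = 3020 rad/s; then ω_n = ω_d/√(1−ζ²) = 3170 rad/s.
t_s ≈ 4/(ζω_n) = 4/(0.302·3170) = 0.00418 s.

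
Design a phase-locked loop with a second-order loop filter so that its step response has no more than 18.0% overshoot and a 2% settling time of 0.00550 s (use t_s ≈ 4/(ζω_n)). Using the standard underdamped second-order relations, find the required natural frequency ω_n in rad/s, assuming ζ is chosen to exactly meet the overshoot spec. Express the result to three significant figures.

ζ = −ln(OS)/√(π² + (ln OS)²). With OS = 0.180, ln OS = −1.715 and ζ = 1.715/3.579 = 0.479.
From t_s ≈ 4/(ζω_n): ω_n = 4/(ζ·t_s) = 4/(0.479·0.00550) = 1520 rad/s.

ω_n ≈ 1520 rad/s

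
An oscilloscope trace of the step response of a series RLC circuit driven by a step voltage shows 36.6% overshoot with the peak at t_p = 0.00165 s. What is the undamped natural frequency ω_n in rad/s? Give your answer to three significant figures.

The overshoot fixes ζ = −ln(OS)/√(π²+ln²(OS)) = 0.305.
From t_p = π/ω_d, ω_d = π/0.00165 = 1900 rad/s, so ω_n = ω_d/√(1−ζ²) = 2000 rad/s.

ω_n ≈ 2000 rad/s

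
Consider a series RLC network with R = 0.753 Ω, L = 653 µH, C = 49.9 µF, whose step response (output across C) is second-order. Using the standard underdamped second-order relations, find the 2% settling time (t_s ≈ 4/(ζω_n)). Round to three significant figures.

t_s ≈ 0.00694 s

For a series RLC circuit (capacitor voltage as output), ω_n = 1/√(LC) = 1/√(653 µH · 49.9 µF) = 5540 rad/s.
ζ = (R/2)·√(C/L) = (0.753/2)·√(49.9 µF/653 µH) = 0.104.
t_s ≈ 4/(ζω_n) = 0.00694 s.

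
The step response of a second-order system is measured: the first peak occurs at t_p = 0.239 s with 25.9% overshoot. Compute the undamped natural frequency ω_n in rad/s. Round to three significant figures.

ω_n ≈ 14.3 rad/s

ζ from %OS: ζ = |ln 0.259|/√(π²+ln²0.259) = 0.395.
t_p = π/ω_d ⇒ ω_d = 13.1 rad/s; then ω_n = ω_d/√(1−ζ²) = 14.3 rad/s.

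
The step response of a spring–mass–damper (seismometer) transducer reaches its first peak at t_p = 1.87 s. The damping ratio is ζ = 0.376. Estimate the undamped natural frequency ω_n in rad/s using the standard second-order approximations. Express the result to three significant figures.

Peak time t_p = π/ω_d, so ω_d = π/t_p = π/1.87 = 1.68 rad/s.
ω_n = ω_d/√(1−ζ²) = 1.68/√0.859 = 1.81 rad/s.

ω_n ≈ 1.81 rad/s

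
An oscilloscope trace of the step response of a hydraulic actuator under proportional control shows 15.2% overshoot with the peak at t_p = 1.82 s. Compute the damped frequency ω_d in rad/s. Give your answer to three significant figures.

ω_d ≈ 1.73 rad/s

t_p = π/ω_d, so ω_d = π/1.82 = 1.73 rad/s.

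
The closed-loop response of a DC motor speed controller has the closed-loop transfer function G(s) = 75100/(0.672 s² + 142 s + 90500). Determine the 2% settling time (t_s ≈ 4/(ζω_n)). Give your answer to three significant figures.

t_s ≈ 0.0379 s

Dividing through by 0.672: denominator becomes s² + 211.3 s + 134700.
So ω_n = √134700 = 367 rad/s and ζ = 211.3/(2·367) = 0.288.
t_s ≈ 4/(ζω_n) = 0.0379 s.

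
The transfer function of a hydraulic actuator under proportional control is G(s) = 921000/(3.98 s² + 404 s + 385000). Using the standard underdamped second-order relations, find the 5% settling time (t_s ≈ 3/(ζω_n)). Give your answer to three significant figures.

t_s ≈ 0.0591 s

Dividing through by 3.98: denominator becomes s² + 101.5 s + 96730.
So ω_n = √96730 = 311 rad/s and ζ = 101.5/(2·311) = 0.163.
t_s ≈ 3/(ζω_n) = 0.0591 s.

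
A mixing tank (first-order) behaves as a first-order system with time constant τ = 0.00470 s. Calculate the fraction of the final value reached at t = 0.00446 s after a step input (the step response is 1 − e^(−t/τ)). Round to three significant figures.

y/y_∞ ≈ 0.613

y(t)/y_∞ = 1 − e^(−t/τ) = 1 − e^(−0.00446/0.00470) = 1 − e^(−0.949) = 0.613.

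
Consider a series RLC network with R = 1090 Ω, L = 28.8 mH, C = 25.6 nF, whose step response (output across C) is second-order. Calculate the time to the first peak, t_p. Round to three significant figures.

For a series RLC circuit (capacitor voltage as output), ω_n = 1/√(LC) = 1/√(28.8 mH · 25.6 nF) = 36800 rad/s.
ζ = (R/2)·√(C/L) = (1090/2)·√(25.6 nF/28.8 mH) = 0.514.
ω_d = ω_n√(1−ζ²) = 31600 rad/s. t_p = π/ω_d = 0.0000994 s.

t_p ≈ 0.0000994 s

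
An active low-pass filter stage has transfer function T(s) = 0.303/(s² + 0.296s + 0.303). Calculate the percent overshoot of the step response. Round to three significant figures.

%OS ≈ 41.6%

Matching coefficients with s² + 2ζω_n s + ω_n² gives ω_n² = 0.303 ⇒ ω_n = 0.550 rad/s, and ζ = 0.296/(2ω_n) = 0.269.
%OS = 100 e^{−πζ/√(1−ζ²)} with ζ = 0.269 gives 41.6%.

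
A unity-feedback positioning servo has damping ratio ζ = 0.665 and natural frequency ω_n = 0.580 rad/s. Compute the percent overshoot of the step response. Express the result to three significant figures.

For an underdamped second-order system, %OS = 100·exp(−πζ/√(1−ζ²)).
πζ/√(1−ζ²) = π·0.665/√(1−0.442) = 2.797, so %OS = 100·e^(−2.797) = 6.10%.

%OS ≈ 6.10%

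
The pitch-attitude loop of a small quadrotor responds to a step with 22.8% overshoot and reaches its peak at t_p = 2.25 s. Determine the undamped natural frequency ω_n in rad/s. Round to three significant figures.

The overshoot fixes ζ = −ln(OS)/√(π²+ln²(OS)) = 0.426.
From t_p = π/ω_d, ω_d = π/2.25 = 1.40 rad/s, so ω_n = ω_d/√(1−ζ²) = 1.54 rad/s.

ω_n ≈ 1.54 rad/s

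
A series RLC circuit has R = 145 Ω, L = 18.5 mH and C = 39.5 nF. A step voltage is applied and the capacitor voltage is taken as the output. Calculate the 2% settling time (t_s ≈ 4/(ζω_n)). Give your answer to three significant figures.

For a series RLC circuit (capacitor voltage as output), ω_n = 1/√(LC) = 1/√(18.5 mH · 39.5 nF) = 37000 rad/s.
ζ = (R/2)·√(C/L) = (145/2)·√(39.5 nF/18.5 mH) = 0.106.
t_s ≈ 4/(ζω_n) = 0.00102 s.

t_s ≈ 0.00102 s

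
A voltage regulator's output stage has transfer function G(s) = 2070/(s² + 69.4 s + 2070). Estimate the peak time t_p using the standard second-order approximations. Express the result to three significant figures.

t_p ≈ 0.107 s

Matching coefficients with s² + 2ζω_n s + ω_n² gives ω_n² = 2070 ⇒ ω_n = 45.5 rad/s, and ζ = 69.4/(2ω_n) = 0.763.
ω_d = ω_n√(1−ζ²) = 29.4 rad/s. Then t_p = π/ω_d = 0.107 s.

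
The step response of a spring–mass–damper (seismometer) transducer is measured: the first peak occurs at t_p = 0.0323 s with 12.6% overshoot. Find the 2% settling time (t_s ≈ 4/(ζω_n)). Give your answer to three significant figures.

t_s ≈ 0.0624 s

The overshoot fixes ζ = −ln(OS)/√(π²+ln²(OS)) = 0.550.
From t_p = π/ω_d, ω_d = π/0.0323 = 97.3 rad/s, so ω_n = ω_d/√(1−ζ²) = 117 rad/s.
t_s ≈ 4/(ζω_n) = 4/(0.550·117) = 0.0624 s.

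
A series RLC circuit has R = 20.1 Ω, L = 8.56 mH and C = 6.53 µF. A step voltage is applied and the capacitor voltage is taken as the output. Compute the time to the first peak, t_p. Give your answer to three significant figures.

For a series RLC circuit (capacitor voltage as output), ω_n = 1/√(LC) = 1/√(8.56 mH · 6.53 µF) = 4230 rad/s.
ζ = (R/2)·√(C/L) = (20.1/2)·√(6.53 µF/8.56 mH) = 0.278.
ω_d = ω_n√(1−ζ²) = 4060 rad/s. t_p = π/ω_d = 0.000773 s.

t_p ≈ 0.000773 s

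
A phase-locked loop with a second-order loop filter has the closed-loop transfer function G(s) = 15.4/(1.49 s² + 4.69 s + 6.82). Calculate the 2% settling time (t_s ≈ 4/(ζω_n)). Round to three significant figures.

t_s ≈ 2.54 s

Dividing through by 1.49: denominator becomes s² + 3.148 s + 4.577.
So ω_n = √4.577 = 2.14 rad/s and ζ = 3.148/(2·2.14) = 0.736.
t_s ≈ 4/(ζω_n) = 2.54 s.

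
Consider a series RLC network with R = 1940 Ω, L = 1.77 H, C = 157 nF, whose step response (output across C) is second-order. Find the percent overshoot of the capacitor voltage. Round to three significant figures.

For a series RLC circuit (capacitor voltage as output), ω_n = 1/√(LC) = 1/√(1.77 H · 157 nF) = 1900 rad/s.
ζ = (R/2)·√(C/L) = (1940/2)·√(157 nF/1.77 H) = 0.289.
%OS = 100·exp(−πζ/√(1−ζ²)) = 38.8%.

%OS ≈ 38.8%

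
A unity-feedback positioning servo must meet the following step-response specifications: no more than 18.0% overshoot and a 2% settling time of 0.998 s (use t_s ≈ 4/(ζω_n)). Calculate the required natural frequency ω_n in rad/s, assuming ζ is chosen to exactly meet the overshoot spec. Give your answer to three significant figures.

ω_n ≈ 8.37 rad/s

ζ = −ln(OS)/√(π² + (ln OS)²). With OS = 0.180, ln OS = −1.715 and ζ = 1.715/3.579 = 0.479.
Then ω_n = 4/(ζ t_s) = 4/(0.479 × 0.998) = 8.37 rad/s.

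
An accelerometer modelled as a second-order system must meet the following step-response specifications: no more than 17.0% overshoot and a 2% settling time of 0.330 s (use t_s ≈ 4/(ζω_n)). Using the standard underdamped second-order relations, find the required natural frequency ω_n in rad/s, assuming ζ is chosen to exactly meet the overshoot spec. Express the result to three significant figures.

ζ = −ln(OS)/√(π² + (ln OS)²). With OS = 0.170, ln OS = −1.772 and ζ = 1.772/3.607 = 0.491.
Then ω_n = 4/(ζ t_s) = 4/(0.491 × 0.330) = 24.7 rad/s.

ω_n ≈ 24.7 rad/s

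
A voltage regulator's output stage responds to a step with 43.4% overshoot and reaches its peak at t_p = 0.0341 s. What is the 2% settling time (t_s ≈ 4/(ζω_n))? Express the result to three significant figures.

t_s ≈ 0.163 s

From the overshoot, ζ = −ln(OS)/√(π²+ln²(OS)) = 0.257.
t_p = π/ω_d ⇒ ω_d = 92.1 rad/s; then ω_n = ω_d/√(1−ζ²) = 95.3 rad/s.
t_s ≈ 4/(ζω_n) = 4/(0.257·95.3) = 0.163 s.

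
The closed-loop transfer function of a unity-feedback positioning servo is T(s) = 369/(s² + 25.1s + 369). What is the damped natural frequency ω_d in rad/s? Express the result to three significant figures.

ω_d ≈ 14.5 rad/s

Matching coefficients with s² + 2ζω_n s + ω_n² gives ω_n² = 369 ⇒ ω_n = 19.2 rad/s, and ζ = 25.1/(2ω_n) = 0.653.
ω_d = 19.2·√(1 − 0.653²) = 14.5 rad/s.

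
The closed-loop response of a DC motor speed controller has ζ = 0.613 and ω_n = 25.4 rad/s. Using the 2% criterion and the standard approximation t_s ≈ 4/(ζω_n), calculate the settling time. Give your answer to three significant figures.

t_s ≈ 4/(ζω_n) = 4/(0.613 × 25.4) = 0.257 s.

t_s ≈ 0.257 s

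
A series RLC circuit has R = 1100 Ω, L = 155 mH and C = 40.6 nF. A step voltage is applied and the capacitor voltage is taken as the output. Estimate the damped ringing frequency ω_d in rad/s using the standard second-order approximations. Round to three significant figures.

For a series RLC circuit (capacitor voltage as output), ω_n = 1/√(LC) = 1/√(155 mH · 40.6 nF) = 12600 rad/s.
ζ = (R/2)·√(C/L) = (1100/2)·√(40.6 nF/155 mH) = 0.281.
ω_d = ω_n√(1−ζ²) = 12100 rad/s.

ω_d ≈ 12100 rad/s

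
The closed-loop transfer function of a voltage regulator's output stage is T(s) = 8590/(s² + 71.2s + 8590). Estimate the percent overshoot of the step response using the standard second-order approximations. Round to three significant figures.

%OS ≈ 27.1%

Comparing the denominator to s² + 2ζω_n s + ω_n²: ω_n = √8590 = 92.7 rad/s, and 2ζω_n = 71.2 so ζ = 71.2/(2·92.7) = 0.384.
Overshoot: exp(−π·0.384/√(1−0.384²)) = 0.271, i.e. 27.1%.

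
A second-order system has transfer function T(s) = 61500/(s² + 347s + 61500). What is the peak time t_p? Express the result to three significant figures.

Matching coefficients with s² + 2ζω_n s + ω_n² gives ω_n² = 61500 ⇒ ω_n = 248 rad/s, and ζ = 347/(2ω_n) = 0.700.
ω_d = ω_n√(1−ζ²) = 177 rad/s. Then t_p = π/ω_d = 0.0177 s.

t_p ≈ 0.0177 s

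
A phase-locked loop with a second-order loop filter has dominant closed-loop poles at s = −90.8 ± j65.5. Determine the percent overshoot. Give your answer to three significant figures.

%OS ≈ 1.28%

With σ = 90.8, ω_d = 65.5: ω_n = √(σ²+ω_d²) = 112 rad/s, ζ = σ/ω_n = 0.811.
Overshoot: exp(−π·0.811/√(1−0.811²)) = 0.0128, i.e. 1.28%.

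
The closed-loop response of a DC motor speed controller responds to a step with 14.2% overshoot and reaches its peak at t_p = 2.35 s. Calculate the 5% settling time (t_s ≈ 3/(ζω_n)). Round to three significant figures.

The overshoot fixes ζ = −ln(OS)/√(π²+ln²(OS)) = 0.528.
From t_p = π/ω_d, ω_d = π/2.35 = 1.34 rad/s, so ω_n = ω_d/√(1−ζ²) = 1.57 rad/s.
t_s ≈ 3/(ζω_n) = 3/(0.528·1.57) = 3.61 s.

t_s ≈ 3.61 s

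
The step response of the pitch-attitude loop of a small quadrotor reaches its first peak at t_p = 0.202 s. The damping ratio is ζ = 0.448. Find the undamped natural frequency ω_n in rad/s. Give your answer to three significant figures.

Peak time t_p = π/ω_d, so ω_d = π/t_p = π/0.202 = 15.6 rad/s.
ω_n = ω_d/√(1−ζ²) = 15.6/√0.799 = 17.4 rad/s.

ω_n ≈ 17.4 rad/s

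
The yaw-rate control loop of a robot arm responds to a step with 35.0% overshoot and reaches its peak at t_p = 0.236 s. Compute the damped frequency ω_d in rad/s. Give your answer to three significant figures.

t_p = π/ω_d, so ω_d = π/0.236 = 13.3 rad/s.

ω_d ≈ 13.3 rad/s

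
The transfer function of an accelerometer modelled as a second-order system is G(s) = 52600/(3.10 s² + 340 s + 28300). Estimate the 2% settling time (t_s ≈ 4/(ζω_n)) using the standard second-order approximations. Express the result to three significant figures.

t_s ≈ 0.0729 s

Dividing through by 3.10: denominator becomes s² + 109.7 s + 9129.
So ω_n = √9129 = 95.5 rad/s and ζ = 109.7/(2·95.5) = 0.574.
t_s ≈ 4/(ζω_n) = 0.0729 s.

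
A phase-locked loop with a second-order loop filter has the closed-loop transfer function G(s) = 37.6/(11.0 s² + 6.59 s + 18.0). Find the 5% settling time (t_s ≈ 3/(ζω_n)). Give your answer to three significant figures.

Dividing through by 11.0: denominator becomes s² + 0.5991 s + 1.636.
So ω_n = √1.636 = 1.28 rad/s and ζ = 0.5991/(2·1.28) = 0.234.
t_s ≈ 3/(ζω_n) = 10.0 s.

t_s ≈ 10.0 s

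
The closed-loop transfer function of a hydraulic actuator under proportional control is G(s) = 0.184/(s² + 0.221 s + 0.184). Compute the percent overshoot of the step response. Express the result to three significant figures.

%OS ≈ 43.3%

Matching coefficients with s² + 2ζω_n s + ω_n² gives ω_n² = 0.184 ⇒ ω_n = 0.429 rad/s, and ζ = 0.221/(2ω_n) = 0.258.
%OS = 100 e^{−πζ/√(1−ζ²)} with ζ = 0.258 gives 43.3%.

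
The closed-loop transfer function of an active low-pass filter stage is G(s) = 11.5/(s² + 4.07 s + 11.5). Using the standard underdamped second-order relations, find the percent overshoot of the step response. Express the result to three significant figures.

Matching coefficients with s² + 2ζω_n s + ω_n² gives ω_n² = 11.5 ⇒ ω_n = 3.39 rad/s, and ζ = 4.07/(2ω_n) = 0.600.
Overshoot: exp(−π·0.600/√(1−0.600²)) = 0.0947, i.e. 9.47%.

%OS ≈ 9.47%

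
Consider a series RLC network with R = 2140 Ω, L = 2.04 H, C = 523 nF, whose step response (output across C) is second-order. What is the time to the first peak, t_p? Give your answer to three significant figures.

For a series RLC circuit (capacitor voltage as output), ω_n = 1/√(LC) = 1/√(2.04 H · 523 nF) = 968 rad/s.
ζ = (R/2)·√(C/L) = (2140/2)·√(523 nF/2.04 H) = 0.542.
ω_d = 968·√(1 − 0.542²) = 814 rad/s. t_p = π/ω_d = 0.00386 s.

t_p ≈ 0.00386 s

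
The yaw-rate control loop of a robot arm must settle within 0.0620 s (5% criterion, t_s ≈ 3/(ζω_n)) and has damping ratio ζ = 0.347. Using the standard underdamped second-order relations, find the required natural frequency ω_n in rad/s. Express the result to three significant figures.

ω_n ≈ 139 rad/s

Rearranging t_s ≈ 3/(ζω_n) gives ω_n = 3/(ζ·t_s) = 3/(0.347 × 0.0620) = 139 rad/s.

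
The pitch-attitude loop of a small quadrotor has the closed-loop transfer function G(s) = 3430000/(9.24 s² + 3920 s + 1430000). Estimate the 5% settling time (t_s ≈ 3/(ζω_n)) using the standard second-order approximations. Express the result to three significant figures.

t_s ≈ 0.0141 s

Dividing through by 9.24: denominator becomes s² + 424.2 s + 154800.
So ω_n = √154800 = 393 rad/s and ζ = 424.2/(2·393) = 0.539.
t_s ≈ 3/(ζω_n) = 0.0141 s.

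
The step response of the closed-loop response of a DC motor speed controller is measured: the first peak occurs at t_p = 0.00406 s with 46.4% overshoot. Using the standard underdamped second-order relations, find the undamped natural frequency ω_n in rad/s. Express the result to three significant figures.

ω_n ≈ 797 rad/s

ζ from %OS: ζ = |ln 0.464|/√(π²+ln²0.464) = 0.237.
From t_p = π/ω_d, ω_d = π/0.00406 = 774 rad/s, so ω_n = ω_d/√(1−ζ²) = 797 rad/s.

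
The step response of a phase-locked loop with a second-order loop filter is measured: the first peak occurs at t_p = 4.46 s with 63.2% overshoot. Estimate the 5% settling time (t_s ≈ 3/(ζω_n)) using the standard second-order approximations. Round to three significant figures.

t_s ≈ 29.2 s

The overshoot fixes ζ = −ln(OS)/√(π²+ln²(OS)) = 0.145.
From t_p = π/ω_d, ω_d = π/4.46 = 0.704 rad/s, so ω_n = ω_d/√(1−ζ²) = 0.712 rad/s.
t_s ≈ 3/(ζω_n) = 3/(0.145·0.712) = 29.2 s.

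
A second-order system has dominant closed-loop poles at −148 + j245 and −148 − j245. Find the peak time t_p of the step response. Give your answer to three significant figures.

t_p = π/ω_d with ω_d = 245 (the imaginary part), so t_p = 0.0128 s.

t_p ≈ 0.0128 s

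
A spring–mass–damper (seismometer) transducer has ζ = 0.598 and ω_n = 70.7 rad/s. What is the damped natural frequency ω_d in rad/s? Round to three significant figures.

ω_d = ω_n√(1−ζ²) = 70.7·√0.642 = 56.7 rad/s.

ω_d ≈ 56.7 rad/s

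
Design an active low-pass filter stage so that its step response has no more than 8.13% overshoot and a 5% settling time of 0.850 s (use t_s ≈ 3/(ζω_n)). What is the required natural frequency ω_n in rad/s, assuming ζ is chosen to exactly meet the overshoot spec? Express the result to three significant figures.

ω_n ≈ 5.65 rad/s

Inverting the overshoot relation: ζ = |ln 0.0813|/√(π² + ln²0.0813) = 0.624.
From t_s ≈ 3/(ζω_n): ω_n = 3/(ζ·t_s) = 3/(0.624·0.850) = 5.65 rad/s.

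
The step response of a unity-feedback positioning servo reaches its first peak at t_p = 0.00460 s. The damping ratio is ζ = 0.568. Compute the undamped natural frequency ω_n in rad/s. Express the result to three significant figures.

ω_n ≈ 830 rad/s

Peak time t_p = π/ω_d, so ω_d = π/t_p = π/0.00460 = 683 rad/s.
ω_n = ω_d/√(1−ζ²) = 683/√0.677 = 830 rad/s.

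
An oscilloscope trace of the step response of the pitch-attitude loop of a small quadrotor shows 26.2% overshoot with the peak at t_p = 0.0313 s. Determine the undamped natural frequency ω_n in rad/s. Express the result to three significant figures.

ω_n ≈ 109 rad/s

From the overshoot, ζ = −ln(OS)/√(π²+ln²(OS)) = 0.392.
From t_p = π/ω_d, ω_d = π/0.0313 = 100 rad/s, so ω_n = ω_d/√(1−ζ²) = 109 rad/s.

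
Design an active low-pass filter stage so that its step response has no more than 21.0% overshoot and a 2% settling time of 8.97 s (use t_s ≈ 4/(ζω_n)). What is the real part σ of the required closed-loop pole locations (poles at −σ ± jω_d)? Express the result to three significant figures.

σ ≈ 0.446

The settling-time spec alone fixes σ = ζω_n = 4/t_s = 4/8.97 = 0.446.
(Overshoot then fixes ζ = 0.445 and hence ω_d = σ·√(1−ζ²)/ζ = 0.898 rad/s.)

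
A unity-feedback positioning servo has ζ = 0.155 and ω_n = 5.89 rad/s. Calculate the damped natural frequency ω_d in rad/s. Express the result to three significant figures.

ω_d ≈ 5.82 rad/s

ω_d = ω_n√(1−ζ²) = 5.89·√0.976 = 5.82 rad/s.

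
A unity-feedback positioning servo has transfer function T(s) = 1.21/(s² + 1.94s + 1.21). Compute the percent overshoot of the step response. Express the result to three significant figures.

ω_n = √1.21 = 1.10 rad/s; ζ = 1.94/(2·1.10) = 0.882.
%OS = 100 e^{−πζ/√(1−ζ²)} with ζ = 0.882 gives 0.281%.

%OS ≈ 0.281%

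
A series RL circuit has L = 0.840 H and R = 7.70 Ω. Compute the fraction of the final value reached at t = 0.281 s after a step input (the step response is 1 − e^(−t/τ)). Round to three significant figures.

τ = L/R = 0.840/7.70 = 0.109 s.
y(t)/y_∞ = 1 − e^(−t/τ) = 1 − e^(−0.281/0.109) = 1 − e^(−2.58) = 0.924.

y/y_∞ ≈ 0.924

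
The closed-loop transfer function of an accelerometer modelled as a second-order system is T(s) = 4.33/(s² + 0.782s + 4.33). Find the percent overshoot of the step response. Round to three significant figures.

Matching coefficients with s² + 2ζω_n s + ω_n² gives ω_n² = 4.33 ⇒ ω_n = 2.08 rad/s, and ζ = 0.782/(2ω_n) = 0.188.
Overshoot: exp(−π·0.188/√(1−0.188²)) = 0.548, i.e. 54.8%.

%OS ≈ 54.8%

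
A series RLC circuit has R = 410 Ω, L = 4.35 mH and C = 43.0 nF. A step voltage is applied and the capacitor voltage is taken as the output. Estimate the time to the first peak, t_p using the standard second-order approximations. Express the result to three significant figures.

t_p ≈ 0.0000562 s

For a series RLC circuit (capacitor voltage as output), ω_n = 1/√(LC) = 1/√(4.35 mH · 43.0 nF) = 73100 rad/s.
ζ = (R/2)·√(C/L) = (410/2)·√(43.0 nF/4.35 mH) = 0.645.
The damped frequency ω_d = ω_n√(1−ζ²) = 55900 rad/s. t_p = π/ω_d = 0.0000562 s.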